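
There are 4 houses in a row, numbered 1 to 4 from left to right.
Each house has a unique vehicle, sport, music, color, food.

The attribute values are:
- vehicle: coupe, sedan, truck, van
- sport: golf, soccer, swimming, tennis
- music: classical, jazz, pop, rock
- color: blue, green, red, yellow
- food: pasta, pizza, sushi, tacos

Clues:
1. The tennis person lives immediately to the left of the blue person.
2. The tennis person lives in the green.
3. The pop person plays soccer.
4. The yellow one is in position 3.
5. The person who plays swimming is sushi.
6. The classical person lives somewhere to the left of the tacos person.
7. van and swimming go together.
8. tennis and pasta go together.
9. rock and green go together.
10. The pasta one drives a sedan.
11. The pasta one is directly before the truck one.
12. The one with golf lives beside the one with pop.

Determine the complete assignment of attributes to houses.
Solution:

House | Vehicle | Sport | Music | Color | Food
----------------------------------------------
  1   | sedan | tennis | rock | green | pasta
  2   | truck | golf | classical | blue | pizza
  3   | coupe | soccer | pop | yellow | tacos
  4   | van | swimming | jazz | red | sushi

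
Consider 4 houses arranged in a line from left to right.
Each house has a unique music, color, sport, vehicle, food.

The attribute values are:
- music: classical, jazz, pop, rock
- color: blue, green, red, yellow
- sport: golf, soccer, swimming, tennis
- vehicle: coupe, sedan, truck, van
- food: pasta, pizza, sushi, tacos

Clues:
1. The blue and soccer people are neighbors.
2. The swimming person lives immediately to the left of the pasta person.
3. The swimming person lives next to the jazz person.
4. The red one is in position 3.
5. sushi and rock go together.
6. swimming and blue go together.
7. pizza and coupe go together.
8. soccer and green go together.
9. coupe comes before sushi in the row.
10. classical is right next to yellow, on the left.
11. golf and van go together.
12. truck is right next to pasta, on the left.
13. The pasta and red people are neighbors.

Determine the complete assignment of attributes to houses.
Solution:

House | Music | Color | Sport | Vehicle | Food
----------------------------------------------
  1   | pop | blue | swimming | truck | tacos
  2   | jazz | green | soccer | sedan | pasta
  3   | classical | red | tennis | coupe | pizza
  4   | rock | yellow | golf | van | sushi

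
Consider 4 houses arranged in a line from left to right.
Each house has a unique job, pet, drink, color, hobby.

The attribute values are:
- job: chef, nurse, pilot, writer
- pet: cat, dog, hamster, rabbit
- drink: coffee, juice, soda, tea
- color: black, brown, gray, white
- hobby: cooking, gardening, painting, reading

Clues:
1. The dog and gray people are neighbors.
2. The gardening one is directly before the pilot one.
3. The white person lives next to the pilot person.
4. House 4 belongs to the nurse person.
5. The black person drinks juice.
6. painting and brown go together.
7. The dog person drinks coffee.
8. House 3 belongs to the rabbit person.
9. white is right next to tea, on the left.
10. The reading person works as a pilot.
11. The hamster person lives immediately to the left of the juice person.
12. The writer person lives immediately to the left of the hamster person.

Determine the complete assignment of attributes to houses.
Solution:

House | Job | Pet | Drink | Color | Hobby
-----------------------------------------
  1   | writer | dog | coffee | white | gardening
  2   | pilot | hamster | tea | gray | reading
  3   | chef | rabbit | juice | black | cooking
  4   | nurse | cat | soda | brown | painting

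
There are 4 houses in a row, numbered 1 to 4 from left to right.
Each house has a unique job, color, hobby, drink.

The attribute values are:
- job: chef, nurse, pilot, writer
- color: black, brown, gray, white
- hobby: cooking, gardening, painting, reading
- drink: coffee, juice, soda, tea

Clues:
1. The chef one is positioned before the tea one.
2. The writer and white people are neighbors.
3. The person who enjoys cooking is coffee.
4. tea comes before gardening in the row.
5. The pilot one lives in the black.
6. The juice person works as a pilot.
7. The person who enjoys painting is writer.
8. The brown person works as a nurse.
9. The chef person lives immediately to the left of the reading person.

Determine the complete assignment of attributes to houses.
Solution:

House | Job | Color | Hobby | Drink
-----------------------------------
  1   | writer | gray | painting | soda
  2   | chef | white | cooking | coffee
  3   | nurse | brown | reading | tea
  4   | pilot | black | gardening | juice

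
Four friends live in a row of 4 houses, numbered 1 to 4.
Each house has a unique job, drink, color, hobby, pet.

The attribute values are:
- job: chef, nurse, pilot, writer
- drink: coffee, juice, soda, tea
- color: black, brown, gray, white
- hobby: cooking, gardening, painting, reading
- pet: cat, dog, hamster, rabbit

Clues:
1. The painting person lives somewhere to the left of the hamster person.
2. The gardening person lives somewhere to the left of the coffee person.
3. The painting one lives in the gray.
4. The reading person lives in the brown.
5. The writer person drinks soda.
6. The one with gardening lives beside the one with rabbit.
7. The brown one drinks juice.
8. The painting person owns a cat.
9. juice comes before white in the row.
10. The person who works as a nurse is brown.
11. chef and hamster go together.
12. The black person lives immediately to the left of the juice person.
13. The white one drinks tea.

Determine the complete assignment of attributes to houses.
Solution:

House | Job | Drink | Color | Hobby | Pet
-----------------------------------------
  1   | writer | soda | black | gardening | dog
  2   | nurse | juice | brown | reading | rabbit
  3   | pilot | coffee | gray | painting | cat
  4   | chef | tea | white | cooking | hamster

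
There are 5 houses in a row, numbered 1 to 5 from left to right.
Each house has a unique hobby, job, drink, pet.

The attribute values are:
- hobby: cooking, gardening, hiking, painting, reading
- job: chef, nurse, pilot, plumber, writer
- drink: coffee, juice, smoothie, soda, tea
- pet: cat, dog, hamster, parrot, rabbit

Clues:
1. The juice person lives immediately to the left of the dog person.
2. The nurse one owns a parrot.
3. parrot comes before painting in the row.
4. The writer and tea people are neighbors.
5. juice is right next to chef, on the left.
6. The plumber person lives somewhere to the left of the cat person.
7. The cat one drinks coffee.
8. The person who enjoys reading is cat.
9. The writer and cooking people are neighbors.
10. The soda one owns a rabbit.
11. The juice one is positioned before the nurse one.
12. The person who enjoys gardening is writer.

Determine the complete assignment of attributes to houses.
Solution:

House | Hobby | Job | Drink | Pet
---------------------------------
  1   | gardening | writer | juice | hamster
  2   | cooking | chef | tea | dog
  3   | hiking | nurse | smoothie | parrot
  4   | painting | plumber | soda | rabbit
  5   | reading | pilot | coffee | cat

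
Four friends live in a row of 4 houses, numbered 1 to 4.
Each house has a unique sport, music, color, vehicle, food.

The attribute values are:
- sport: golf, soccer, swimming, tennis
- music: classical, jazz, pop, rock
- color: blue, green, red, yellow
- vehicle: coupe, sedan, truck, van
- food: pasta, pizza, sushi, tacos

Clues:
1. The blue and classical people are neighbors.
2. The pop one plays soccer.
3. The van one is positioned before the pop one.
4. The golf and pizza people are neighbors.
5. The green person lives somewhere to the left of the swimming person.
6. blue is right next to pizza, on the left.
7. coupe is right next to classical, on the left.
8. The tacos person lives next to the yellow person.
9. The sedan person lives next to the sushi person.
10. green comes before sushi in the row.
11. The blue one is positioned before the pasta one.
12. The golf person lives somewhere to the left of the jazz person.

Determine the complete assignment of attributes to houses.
Solution:

House | Sport | Music | Color | Vehicle | Food
----------------------------------------------
  1   | golf | rock | blue | coupe | tacos
  2   | tennis | classical | yellow | van | pizza
  3   | soccer | pop | green | sedan | pasta
  4   | swimming | jazz | red | truck | sushi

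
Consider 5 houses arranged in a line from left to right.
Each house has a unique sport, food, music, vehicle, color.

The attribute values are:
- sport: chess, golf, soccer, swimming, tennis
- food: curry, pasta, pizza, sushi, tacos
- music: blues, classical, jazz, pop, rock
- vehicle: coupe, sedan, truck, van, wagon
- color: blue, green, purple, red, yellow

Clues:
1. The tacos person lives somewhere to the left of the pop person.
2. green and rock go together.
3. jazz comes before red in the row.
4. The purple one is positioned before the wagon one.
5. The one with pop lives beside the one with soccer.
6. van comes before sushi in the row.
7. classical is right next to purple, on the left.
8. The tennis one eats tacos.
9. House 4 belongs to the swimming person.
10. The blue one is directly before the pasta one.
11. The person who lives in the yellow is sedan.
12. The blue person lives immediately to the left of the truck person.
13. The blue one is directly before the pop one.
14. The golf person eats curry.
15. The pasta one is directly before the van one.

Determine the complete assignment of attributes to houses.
Solution:

House | Sport | Food | Music | Vehicle | Color
----------------------------------------------
  1   | tennis | tacos | classical | coupe | blue
  2   | chess | pasta | pop | truck | purple
  3   | soccer | pizza | rock | van | green
  4   | swimming | sushi | jazz | sedan | yellow
  5   | golf | curry | blues | wagon | red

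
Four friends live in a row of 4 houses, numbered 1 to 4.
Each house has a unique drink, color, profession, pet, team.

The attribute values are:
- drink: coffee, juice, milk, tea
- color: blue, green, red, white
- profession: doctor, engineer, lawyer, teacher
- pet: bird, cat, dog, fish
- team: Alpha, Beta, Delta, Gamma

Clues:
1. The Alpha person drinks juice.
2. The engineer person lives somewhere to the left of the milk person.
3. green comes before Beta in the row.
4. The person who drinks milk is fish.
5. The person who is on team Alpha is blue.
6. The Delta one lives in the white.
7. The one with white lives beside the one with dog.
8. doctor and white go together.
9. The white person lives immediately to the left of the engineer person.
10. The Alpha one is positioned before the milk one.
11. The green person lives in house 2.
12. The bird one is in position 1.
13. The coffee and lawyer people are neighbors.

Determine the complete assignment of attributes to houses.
Solution:

House | Drink | Color | Profession | Pet | Team
-----------------------------------------------
  1   | tea | white | doctor | bird | Delta
  2   | coffee | green | engineer | dog | Gamma
  3   | juice | blue | lawyer | cat | Alpha
  4   | milk | red | teacher | fish | Beta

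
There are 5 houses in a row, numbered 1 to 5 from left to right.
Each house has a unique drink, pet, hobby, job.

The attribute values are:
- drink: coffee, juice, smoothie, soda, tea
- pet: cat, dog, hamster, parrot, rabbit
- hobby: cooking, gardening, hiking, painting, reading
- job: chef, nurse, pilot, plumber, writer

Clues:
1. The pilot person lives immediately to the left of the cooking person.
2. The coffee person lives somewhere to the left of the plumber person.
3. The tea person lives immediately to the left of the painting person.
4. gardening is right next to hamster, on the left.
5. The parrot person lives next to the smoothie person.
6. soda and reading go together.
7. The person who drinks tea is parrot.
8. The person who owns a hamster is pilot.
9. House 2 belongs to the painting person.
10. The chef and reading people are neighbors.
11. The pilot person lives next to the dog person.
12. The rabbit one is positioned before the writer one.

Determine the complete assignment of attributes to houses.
Solution:

House | Drink | Pet | Hobby | Job
---------------------------------
  1   | tea | parrot | gardening | nurse
  2   | smoothie | hamster | painting | pilot
  3   | coffee | dog | cooking | chef
  4   | soda | rabbit | reading | plumber
  5   | juice | cat | hiking | writer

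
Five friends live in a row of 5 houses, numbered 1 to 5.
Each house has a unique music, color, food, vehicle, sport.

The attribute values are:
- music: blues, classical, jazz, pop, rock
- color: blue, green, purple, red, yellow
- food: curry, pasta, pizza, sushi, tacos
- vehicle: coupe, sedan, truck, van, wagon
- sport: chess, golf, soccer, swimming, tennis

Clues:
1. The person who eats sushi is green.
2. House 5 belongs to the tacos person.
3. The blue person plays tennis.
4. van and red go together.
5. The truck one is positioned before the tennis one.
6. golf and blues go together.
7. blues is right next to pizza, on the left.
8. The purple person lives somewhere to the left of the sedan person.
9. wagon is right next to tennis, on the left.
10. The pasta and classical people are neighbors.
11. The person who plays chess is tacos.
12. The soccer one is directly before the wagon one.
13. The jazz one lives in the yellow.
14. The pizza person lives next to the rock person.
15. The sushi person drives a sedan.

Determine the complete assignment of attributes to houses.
Solution:

House | Music | Color | Food | Vehicle | Sport
----------------------------------------------
  1   | jazz | yellow | curry | truck | soccer
  2   | blues | purple | pasta | wagon | golf
  3   | classical | blue | pizza | coupe | tennis
  4   | rock | green | sushi | sedan | swimming
  5   | pop | red | tacos | van | chess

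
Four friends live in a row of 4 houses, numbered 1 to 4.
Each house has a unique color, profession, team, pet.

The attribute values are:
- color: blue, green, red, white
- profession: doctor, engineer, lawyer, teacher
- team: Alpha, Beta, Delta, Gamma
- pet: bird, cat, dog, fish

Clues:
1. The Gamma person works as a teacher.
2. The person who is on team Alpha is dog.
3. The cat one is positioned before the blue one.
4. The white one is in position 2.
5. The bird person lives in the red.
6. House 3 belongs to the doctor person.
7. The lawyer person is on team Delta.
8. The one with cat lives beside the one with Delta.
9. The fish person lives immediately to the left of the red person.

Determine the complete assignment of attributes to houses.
Solution:

House | Color | Profession | Team | Pet
---------------------------------------
  1   | green | teacher | Gamma | cat
  2   | white | lawyer | Delta | fish
  3   | red | doctor | Beta | bird
  4   | blue | engineer | Alpha | dog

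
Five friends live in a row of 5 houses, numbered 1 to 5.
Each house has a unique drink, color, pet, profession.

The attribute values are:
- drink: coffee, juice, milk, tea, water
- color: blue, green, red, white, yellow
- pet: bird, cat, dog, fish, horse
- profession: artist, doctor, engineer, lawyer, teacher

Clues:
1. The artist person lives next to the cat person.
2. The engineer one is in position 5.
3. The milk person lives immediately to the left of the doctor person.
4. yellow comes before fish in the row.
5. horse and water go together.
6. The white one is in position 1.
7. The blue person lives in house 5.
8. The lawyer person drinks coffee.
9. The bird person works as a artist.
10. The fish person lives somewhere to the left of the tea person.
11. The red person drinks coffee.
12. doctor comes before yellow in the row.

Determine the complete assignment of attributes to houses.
Solution:

House | Drink | Color | Pet | Profession
----------------------------------------
  1   | milk | white | bird | artist
  2   | juice | green | cat | doctor
  3   | water | yellow | horse | teacher
  4   | coffee | red | fish | lawyer
  5   | tea | blue | dog | engineer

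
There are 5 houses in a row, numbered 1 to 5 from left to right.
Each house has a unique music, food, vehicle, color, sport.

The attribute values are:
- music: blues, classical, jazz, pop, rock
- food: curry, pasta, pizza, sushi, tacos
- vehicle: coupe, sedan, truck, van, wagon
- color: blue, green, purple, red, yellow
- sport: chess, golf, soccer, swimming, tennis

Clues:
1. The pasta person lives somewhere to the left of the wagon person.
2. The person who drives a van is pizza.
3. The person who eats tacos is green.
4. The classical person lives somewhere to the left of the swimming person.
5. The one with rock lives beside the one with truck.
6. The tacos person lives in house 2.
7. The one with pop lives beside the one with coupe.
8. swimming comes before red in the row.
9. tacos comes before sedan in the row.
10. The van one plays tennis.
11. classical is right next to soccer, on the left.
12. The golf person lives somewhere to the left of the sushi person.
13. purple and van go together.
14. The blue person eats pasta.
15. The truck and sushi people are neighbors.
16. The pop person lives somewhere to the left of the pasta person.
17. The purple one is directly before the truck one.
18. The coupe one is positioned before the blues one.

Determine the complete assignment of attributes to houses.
Solution:

House | Music | Food | Vehicle | Color | Sport
----------------------------------------------
  1   | rock | pizza | van | purple | tennis
  2   | classical | tacos | truck | green | golf
  3   | pop | sushi | sedan | yellow | soccer
  4   | jazz | pasta | coupe | blue | swimming
  5   | blues | curry | wagon | red | chess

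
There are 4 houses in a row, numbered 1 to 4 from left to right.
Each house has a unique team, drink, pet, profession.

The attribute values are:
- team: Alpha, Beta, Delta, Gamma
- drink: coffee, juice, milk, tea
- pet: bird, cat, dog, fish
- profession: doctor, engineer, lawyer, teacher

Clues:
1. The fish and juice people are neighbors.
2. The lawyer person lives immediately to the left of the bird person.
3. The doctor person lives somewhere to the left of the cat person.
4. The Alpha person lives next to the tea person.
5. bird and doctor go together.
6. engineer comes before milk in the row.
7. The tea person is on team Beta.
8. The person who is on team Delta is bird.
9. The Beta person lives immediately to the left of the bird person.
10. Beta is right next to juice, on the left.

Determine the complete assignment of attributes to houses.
Solution:

House | Team | Drink | Pet | Profession
---------------------------------------
  1   | Alpha | coffee | dog | engineer
  2   | Beta | tea | fish | lawyer
  3   | Delta | juice | bird | doctor
  4   | Gamma | milk | cat | teacher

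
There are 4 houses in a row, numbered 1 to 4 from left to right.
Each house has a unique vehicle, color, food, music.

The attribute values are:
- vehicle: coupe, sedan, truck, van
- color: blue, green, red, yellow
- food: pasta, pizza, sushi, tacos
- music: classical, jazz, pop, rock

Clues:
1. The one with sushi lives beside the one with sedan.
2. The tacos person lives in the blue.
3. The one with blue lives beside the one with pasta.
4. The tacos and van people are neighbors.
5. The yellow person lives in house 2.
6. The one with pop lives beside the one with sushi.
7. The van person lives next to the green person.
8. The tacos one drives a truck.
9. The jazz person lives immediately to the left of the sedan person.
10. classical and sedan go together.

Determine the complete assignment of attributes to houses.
Solution:

House | Vehicle | Color | Food | Music
--------------------------------------
  1   | truck | blue | tacos | rock
  2   | van | yellow | pasta | pop
  3   | coupe | green | sushi | jazz
  4   | sedan | red | pizza | classical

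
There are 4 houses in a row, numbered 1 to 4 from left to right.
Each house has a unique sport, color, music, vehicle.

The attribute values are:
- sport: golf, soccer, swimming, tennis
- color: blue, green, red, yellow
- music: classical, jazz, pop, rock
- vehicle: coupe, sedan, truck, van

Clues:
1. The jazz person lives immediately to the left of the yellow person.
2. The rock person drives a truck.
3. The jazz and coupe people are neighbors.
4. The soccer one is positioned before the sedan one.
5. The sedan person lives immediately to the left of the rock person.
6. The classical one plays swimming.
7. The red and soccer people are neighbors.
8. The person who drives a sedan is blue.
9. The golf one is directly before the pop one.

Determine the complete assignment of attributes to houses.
Solution:

House | Sport | Color | Music | Vehicle
---------------------------------------
  1   | golf | red | jazz | van
  2   | soccer | yellow | pop | coupe
  3   | swimming | blue | classical | sedan
  4   | tennis | green | rock | truck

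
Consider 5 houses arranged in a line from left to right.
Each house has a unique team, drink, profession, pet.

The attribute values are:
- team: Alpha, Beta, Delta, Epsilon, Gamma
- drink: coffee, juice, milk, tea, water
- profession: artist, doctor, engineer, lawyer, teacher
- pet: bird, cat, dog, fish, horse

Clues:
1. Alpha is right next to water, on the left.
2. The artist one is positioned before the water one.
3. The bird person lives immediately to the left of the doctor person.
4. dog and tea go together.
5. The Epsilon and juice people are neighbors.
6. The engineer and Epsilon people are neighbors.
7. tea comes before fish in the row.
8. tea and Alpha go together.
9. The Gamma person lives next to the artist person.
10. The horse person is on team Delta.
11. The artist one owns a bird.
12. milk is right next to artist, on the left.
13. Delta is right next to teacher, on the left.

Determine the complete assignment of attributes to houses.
Solution:

House | Team | Drink | Profession | Pet
---------------------------------------
  1   | Gamma | milk | engineer | cat
  2   | Epsilon | coffee | artist | bird
  3   | Delta | juice | doctor | horse
  4   | Alpha | tea | teacher | dog
  5   | Beta | water | lawyer | fish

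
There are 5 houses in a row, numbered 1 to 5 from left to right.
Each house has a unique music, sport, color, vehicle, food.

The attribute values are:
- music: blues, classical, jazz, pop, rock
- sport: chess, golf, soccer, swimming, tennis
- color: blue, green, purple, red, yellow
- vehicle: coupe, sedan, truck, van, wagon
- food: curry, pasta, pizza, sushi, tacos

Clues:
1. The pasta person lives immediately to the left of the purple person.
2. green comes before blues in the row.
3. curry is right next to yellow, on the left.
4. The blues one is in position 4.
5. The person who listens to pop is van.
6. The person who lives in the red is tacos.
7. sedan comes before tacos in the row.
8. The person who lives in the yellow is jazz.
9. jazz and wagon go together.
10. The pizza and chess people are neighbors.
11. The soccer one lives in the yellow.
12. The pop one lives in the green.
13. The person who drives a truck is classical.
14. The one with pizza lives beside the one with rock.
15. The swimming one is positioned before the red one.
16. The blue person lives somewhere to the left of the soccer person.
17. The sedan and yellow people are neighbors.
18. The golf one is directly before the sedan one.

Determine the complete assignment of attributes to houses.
Solution:

House | Music | Sport | Color | Vehicle | Food
----------------------------------------------
  1   | pop | golf | green | van | pizza
  2   | rock | chess | blue | sedan | curry
  3   | jazz | soccer | yellow | wagon | pasta
  4   | blues | swimming | purple | coupe | sushi
  5   | classical | tennis | red | truck | tacos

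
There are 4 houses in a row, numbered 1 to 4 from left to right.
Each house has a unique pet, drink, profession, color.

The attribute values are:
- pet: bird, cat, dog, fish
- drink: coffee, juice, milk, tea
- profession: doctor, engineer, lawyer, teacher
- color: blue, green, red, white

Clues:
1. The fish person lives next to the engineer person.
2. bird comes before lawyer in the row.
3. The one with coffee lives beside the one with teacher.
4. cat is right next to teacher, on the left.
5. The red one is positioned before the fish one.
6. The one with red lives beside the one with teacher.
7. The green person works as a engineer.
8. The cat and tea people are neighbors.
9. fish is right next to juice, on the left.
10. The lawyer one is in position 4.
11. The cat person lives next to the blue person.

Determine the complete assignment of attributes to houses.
Solution:

House | Pet | Drink | Profession | Color
----------------------------------------
  1   | cat | coffee | doctor | red
  2   | fish | tea | teacher | blue
  3   | bird | juice | engineer | green
  4   | dog | milk | lawyer | white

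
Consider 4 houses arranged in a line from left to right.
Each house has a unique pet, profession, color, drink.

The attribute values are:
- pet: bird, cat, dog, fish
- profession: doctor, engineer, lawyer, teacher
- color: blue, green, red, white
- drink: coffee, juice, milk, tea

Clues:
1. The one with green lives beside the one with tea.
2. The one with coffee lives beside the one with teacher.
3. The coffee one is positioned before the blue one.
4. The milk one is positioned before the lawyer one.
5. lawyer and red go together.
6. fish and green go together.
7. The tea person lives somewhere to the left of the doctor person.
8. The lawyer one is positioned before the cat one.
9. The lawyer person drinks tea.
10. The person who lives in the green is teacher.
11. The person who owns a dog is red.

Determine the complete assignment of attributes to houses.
Solution:

House | Pet | Profession | Color | Drink
----------------------------------------
  1   | bird | engineer | white | coffee
  2   | fish | teacher | green | milk
  3   | dog | lawyer | red | tea
  4   | cat | doctor | blue | juice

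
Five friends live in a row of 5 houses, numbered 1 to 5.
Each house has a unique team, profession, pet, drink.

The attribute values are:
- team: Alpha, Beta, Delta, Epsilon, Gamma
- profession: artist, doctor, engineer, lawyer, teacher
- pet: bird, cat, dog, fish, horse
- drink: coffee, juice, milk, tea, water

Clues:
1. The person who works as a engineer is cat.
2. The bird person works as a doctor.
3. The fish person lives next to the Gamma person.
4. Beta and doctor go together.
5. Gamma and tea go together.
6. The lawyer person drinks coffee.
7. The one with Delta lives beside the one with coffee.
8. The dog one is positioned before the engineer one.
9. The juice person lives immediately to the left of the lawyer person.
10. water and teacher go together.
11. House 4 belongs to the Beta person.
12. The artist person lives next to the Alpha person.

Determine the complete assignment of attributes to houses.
Solution:

House | Team | Profession | Pet | Drink
---------------------------------------
  1   | Delta | artist | dog | juice
  2   | Alpha | lawyer | fish | coffee
  3   | Gamma | engineer | cat | tea
  4   | Beta | doctor | bird | milk
  5   | Epsilon | teacher | horse | water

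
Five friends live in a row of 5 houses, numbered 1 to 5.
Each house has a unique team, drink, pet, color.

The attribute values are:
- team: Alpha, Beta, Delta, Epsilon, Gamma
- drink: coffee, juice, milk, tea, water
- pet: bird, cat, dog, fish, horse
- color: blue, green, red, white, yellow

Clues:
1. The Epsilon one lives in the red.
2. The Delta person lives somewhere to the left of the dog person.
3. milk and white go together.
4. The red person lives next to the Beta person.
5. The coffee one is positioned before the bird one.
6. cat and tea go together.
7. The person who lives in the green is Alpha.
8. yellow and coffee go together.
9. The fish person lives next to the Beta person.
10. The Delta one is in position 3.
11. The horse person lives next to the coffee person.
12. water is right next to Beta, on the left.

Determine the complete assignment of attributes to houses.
Solution:

House | Team | Drink | Pet | Color
----------------------------------
  1   | Epsilon | water | fish | red
  2   | Beta | tea | cat | blue
  3   | Delta | milk | horse | white
  4   | Gamma | coffee | dog | yellow
  5   | Alpha | juice | bird | green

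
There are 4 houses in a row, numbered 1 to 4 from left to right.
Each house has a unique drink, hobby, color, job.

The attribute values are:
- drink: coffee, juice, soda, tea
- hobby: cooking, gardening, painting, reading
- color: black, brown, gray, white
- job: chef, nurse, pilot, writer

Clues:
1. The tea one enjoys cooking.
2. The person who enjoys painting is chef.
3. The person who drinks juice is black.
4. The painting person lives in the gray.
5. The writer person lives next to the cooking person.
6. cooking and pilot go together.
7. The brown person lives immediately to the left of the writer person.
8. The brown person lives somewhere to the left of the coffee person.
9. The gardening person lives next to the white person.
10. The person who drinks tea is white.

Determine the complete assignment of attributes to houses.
Solution:

House | Drink | Hobby | Color | Job
-----------------------------------
  1   | soda | reading | brown | nurse
  2   | juice | gardening | black | writer
  3   | tea | cooking | white | pilot
  4   | coffee | painting | gray | chef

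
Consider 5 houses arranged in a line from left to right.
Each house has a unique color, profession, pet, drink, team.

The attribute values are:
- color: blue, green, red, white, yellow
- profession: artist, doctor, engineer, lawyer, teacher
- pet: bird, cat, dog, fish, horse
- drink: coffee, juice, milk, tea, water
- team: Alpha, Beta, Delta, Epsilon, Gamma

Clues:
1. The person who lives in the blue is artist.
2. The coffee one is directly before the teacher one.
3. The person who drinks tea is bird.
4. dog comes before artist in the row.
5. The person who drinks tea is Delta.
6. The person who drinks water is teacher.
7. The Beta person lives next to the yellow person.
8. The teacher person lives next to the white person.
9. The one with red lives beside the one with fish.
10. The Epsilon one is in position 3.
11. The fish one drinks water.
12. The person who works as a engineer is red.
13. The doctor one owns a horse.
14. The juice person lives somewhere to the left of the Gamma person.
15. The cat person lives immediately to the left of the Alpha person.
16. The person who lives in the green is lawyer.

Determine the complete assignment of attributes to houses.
Solution:

House | Color | Profession | Pet | Drink | Team
-----------------------------------------------
  1   | red | engineer | cat | coffee | Beta
  2   | yellow | teacher | fish | water | Alpha
  3   | white | doctor | horse | juice | Epsilon
  4   | green | lawyer | dog | milk | Gamma
  5   | blue | artist | bird | tea | Delta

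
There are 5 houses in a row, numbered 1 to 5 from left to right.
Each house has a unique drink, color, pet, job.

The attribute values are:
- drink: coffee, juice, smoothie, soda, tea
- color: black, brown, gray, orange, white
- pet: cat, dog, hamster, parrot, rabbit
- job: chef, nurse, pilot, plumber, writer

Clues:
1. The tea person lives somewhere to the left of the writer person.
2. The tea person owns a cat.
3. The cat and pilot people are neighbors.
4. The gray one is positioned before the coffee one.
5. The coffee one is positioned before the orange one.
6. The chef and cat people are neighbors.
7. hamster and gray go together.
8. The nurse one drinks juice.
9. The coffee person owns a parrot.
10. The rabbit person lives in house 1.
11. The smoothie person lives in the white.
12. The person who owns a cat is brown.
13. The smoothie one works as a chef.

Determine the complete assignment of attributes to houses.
Solution:

House | Drink | Color | Pet | Job
---------------------------------
  1   | smoothie | white | rabbit | chef
  2   | tea | brown | cat | plumber
  3   | soda | gray | hamster | pilot
  4   | coffee | black | parrot | writer
  5   | juice | orange | dog | nurse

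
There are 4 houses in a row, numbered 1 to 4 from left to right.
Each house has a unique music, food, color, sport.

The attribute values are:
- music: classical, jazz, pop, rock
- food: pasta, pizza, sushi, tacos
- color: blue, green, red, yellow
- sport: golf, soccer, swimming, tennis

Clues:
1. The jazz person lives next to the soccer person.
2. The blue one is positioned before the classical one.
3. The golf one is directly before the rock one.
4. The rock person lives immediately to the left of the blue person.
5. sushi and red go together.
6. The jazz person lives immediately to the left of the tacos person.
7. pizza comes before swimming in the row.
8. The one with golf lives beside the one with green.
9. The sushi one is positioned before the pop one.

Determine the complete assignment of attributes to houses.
Solution:

House | Music | Food | Color | Sport
------------------------------------
  1   | jazz | sushi | red | golf
  2   | rock | tacos | green | soccer
  3   | pop | pizza | blue | tennis
  4   | classical | pasta | yellow | swimming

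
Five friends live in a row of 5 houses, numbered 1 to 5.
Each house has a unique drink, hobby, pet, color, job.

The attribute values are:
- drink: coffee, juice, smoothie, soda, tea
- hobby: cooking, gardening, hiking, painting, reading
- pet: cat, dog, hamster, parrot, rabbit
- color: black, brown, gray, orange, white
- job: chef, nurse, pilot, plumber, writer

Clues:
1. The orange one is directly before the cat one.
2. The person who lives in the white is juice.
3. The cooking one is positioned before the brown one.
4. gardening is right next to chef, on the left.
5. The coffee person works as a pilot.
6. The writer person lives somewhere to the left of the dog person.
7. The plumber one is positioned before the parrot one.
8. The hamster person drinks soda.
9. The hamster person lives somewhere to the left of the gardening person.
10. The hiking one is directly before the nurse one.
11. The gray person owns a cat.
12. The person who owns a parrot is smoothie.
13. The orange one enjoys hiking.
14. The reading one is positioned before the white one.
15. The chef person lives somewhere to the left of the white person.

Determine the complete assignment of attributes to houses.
Solution:

House | Drink | Hobby | Pet | Color | Job
-----------------------------------------
  1   | soda | hiking | hamster | orange | plumber
  2   | tea | gardening | cat | gray | nurse
  3   | smoothie | reading | parrot | black | chef
  4   | juice | cooking | rabbit | white | writer
  5   | coffee | painting | dog | brown | pilot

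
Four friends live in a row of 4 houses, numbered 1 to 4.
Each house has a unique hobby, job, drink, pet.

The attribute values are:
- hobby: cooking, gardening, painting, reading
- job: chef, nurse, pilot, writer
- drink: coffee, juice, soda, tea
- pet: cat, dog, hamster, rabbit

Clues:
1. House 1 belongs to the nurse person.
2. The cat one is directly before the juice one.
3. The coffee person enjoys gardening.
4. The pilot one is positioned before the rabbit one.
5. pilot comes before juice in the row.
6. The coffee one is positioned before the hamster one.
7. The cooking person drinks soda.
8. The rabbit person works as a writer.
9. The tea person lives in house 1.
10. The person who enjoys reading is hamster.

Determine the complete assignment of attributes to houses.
Solution:

House | Hobby | Job | Drink | Pet
---------------------------------
  1   | painting | nurse | tea | dog
  2   | gardening | pilot | coffee | cat
  3   | reading | chef | juice | hamster
  4   | cooking | writer | soda | rabbit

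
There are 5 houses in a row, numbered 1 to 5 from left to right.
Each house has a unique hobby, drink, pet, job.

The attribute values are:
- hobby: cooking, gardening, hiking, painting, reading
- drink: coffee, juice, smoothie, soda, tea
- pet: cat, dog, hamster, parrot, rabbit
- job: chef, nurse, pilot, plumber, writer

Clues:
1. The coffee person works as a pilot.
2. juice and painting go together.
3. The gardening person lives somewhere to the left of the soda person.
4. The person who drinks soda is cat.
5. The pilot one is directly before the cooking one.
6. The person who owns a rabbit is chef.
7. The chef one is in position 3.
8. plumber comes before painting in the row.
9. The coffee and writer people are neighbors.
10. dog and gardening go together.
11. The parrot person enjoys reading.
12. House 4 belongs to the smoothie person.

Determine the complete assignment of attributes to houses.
Solution:

House | Hobby | Drink | Pet | Job
---------------------------------
  1   | gardening | coffee | dog | pilot
  2   | cooking | soda | cat | writer
  3   | hiking | tea | rabbit | chef
  4   | reading | smoothie | parrot | plumber
  5   | painting | juice | hamster | nurse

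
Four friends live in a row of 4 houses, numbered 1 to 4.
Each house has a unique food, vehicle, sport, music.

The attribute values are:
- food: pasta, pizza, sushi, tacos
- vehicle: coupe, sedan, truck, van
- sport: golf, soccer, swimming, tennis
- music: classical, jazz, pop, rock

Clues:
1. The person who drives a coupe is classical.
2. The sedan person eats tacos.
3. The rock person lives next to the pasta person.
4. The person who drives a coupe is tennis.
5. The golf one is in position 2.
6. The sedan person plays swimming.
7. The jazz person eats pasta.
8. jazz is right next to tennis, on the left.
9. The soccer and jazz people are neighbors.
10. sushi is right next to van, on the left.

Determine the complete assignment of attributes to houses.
Solution:

House | Food | Vehicle | Sport | Music
--------------------------------------
  1   | sushi | truck | soccer | rock
  2   | pasta | van | golf | jazz
  3   | pizza | coupe | tennis | classical
  4   | tacos | sedan | swimming | pop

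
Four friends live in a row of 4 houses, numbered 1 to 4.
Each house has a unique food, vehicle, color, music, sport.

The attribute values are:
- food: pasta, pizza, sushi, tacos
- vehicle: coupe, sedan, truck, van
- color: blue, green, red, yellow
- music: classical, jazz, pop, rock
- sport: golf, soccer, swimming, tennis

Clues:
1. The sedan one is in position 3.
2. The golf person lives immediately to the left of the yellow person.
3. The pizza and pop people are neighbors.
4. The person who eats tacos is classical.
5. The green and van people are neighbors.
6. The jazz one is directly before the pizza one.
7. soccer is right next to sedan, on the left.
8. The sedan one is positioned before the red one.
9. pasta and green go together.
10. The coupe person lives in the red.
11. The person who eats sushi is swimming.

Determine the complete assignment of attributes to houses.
Solution:

House | Food | Vehicle | Color | Music | Sport
----------------------------------------------
  1   | pasta | truck | green | jazz | golf
  2   | pizza | van | yellow | rock | soccer
  3   | sushi | sedan | blue | pop | swimming
  4   | tacos | coupe | red | classical | tennis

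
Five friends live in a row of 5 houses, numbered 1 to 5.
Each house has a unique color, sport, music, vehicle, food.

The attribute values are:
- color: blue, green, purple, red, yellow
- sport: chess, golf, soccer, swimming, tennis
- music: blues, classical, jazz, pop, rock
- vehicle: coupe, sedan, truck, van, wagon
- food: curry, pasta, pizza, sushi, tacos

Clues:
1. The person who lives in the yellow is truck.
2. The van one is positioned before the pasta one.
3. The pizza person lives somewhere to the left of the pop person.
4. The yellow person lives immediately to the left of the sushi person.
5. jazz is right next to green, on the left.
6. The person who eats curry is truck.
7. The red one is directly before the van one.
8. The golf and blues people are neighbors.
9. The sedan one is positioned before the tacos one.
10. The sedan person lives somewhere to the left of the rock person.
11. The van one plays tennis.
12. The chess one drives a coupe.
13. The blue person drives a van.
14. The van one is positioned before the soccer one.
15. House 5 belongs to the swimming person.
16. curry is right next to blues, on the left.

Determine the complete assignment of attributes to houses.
Solution:

House | Color | Sport | Music | Vehicle | Food
----------------------------------------------
  1   | yellow | golf | classical | truck | curry
  2   | red | chess | blues | coupe | sushi
  3   | blue | tennis | jazz | van | pizza
  4   | green | soccer | pop | sedan | pasta
  5   | purple | swimming | rock | wagon | tacos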